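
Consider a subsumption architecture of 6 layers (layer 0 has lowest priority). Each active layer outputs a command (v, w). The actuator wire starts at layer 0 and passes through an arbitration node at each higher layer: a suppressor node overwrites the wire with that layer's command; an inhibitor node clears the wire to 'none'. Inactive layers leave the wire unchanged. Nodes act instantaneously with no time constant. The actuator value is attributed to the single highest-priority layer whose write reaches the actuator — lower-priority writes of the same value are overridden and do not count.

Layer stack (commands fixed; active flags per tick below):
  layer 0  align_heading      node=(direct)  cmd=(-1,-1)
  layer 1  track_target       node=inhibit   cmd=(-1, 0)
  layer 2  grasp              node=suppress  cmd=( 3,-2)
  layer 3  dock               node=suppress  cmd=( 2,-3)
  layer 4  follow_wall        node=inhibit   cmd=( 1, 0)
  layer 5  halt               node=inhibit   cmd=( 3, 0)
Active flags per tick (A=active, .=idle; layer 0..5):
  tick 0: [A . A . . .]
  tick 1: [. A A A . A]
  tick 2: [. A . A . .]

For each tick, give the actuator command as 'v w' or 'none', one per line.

3 -2
none
2 -3

tick 0:
  layer 0 (align_heading) active — direct: (-1, -1)
  layer 1 (track_target) idle — unchanged: (-1, -1)
  layer 2 (grasp) active — suppresses: (3, -2)
  layer 3 (dock) idle — unchanged: (3, -2)
  layer 4 (follow_wall) idle — unchanged: (3, -2)
  layer 5 (halt) idle — unchanged: (3, -2)
  → actuator (3, -2)
tick 1:
  layer 0 (align_heading) idle — none
  layer 1 (track_target) active — inhibits: none
  layer 2 (grasp) active — suppresses: (3, -2)
  layer 3 (dock) active — suppresses: (2, -3)
  layer 4 (follow_wall) idle — unchanged: (2, -3)
  layer 5 (halt) active — inhibits: none
  → actuator none
tick 2:
  layer 0 (align_heading) idle — none
  layer 1 (track_target) active — inhibits: none
  layer 2 (grasp) idle — unchanged: none
  layer 3 (dock) active — suppresses: (2, -3)
  layer 4 (follow_wall) idle — unchanged: (2, -3)
  layer 5 (halt) idle — unchanged: (2, -3)
  → actuator (2, -3)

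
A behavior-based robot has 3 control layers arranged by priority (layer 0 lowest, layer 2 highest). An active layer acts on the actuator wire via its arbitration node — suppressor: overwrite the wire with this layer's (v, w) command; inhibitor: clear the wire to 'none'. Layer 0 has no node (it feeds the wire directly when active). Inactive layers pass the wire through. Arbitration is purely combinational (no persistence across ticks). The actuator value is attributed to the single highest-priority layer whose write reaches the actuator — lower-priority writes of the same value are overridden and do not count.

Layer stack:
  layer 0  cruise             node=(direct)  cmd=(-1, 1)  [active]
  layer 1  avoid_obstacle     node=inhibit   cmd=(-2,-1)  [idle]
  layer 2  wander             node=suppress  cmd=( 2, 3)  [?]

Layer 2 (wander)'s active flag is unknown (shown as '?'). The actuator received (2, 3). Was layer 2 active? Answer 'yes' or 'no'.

yes

If layer 2 is active=yes:
  actuator would be (2, 3)
If layer 2 is active=no:
  actuator would be (-1, 1)
Observed (2, 3), so layer 2 was active.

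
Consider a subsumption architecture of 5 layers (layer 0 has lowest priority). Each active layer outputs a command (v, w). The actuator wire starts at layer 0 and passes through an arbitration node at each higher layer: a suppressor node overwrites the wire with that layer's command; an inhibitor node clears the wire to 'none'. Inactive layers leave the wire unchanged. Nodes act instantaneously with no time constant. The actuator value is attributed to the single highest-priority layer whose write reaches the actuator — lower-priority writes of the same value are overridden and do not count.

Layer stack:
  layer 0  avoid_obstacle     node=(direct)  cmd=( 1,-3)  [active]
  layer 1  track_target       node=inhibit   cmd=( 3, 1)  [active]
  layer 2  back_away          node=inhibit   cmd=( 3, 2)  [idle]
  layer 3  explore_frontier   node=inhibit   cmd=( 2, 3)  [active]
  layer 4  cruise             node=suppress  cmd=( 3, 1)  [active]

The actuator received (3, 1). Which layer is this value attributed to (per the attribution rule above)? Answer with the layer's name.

layer 0 (avoid_obstacle) active — direct: (1, -3)
layer 1 (track_target) active — inhibits: none
layer 2 (back_away) idle — unchanged: none
layer 3 (explore_frontier) active — inhibits: none
layer 4 (cruise) active — suppresses: (3, 1)
→ actuator (3, 1)
last writer: layer 4 = cruise

cruise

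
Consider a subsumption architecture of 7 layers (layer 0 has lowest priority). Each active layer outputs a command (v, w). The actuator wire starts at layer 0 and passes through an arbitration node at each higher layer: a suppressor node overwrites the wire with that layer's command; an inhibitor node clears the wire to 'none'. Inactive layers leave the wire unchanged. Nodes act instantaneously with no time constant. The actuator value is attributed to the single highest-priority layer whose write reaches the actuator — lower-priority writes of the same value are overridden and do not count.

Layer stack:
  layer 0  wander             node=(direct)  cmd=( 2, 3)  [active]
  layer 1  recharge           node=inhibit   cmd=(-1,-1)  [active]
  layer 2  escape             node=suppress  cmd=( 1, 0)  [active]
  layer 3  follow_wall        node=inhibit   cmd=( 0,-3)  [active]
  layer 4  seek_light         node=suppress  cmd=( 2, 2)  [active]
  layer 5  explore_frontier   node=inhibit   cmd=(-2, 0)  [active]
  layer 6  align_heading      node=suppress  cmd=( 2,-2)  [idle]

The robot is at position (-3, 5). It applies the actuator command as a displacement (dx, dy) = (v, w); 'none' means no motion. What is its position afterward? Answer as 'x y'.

layer 0 (wander) active — direct: (2, 3)
layer 1 (recharge) active — inhibits: none
layer 2 (escape) active — suppresses: (1, 0)
layer 3 (follow_wall) active — inhibits: none
layer 4 (seek_light) active — suppresses: (2, 2)
layer 5 (explore_frontier) active — inhibits: none
layer 6 (align_heading) idle — unchanged: none
→ actuator none
position: (-3, 5) + none = (-3, 5)

-3 5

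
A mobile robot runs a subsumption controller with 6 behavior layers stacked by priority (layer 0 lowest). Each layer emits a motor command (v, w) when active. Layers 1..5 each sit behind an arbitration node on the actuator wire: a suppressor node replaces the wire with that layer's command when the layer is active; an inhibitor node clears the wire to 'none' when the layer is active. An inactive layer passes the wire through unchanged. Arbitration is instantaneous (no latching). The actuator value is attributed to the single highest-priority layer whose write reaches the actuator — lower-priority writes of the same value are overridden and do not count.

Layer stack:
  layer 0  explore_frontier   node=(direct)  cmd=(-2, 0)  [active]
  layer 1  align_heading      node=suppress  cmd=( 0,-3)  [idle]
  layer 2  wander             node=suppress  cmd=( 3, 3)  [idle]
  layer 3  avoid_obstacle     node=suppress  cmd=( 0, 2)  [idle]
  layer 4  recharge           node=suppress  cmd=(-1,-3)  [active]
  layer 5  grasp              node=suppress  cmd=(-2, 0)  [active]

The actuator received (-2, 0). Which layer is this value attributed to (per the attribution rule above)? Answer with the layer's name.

[0] explore_frontier on; wire := (-2, 0)
[1] align_heading off; pass (-2, 0)
[2] wander off; pass (-2, 0)
[3] avoid_obstacle off; pass (-2, 0)
[4] recharge on (suppress); wire := (-1, -3)
[5] grasp on (suppress); wire := (-2, 0)
output (-2, 0)
last writer: layer 5 = grasp

grasp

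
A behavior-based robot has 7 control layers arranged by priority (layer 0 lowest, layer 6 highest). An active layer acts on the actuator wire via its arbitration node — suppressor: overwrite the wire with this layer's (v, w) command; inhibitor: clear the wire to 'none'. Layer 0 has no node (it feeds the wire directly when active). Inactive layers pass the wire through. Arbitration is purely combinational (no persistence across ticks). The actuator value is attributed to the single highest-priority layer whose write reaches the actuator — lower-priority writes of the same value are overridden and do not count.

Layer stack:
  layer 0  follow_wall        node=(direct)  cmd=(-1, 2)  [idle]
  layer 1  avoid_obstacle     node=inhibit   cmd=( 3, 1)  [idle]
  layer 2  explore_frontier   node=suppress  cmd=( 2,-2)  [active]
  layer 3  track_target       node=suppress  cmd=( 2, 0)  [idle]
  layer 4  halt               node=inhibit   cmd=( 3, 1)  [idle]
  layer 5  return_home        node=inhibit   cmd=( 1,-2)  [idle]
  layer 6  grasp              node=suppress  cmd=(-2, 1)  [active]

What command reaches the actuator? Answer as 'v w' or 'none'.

-2 1

layer 0 (follow_wall) idle — none
layer 1 (avoid_obstacle) idle — unchanged: none
layer 2 (explore_frontier) active — suppresses: (2, -2)
layer 3 (track_target) idle — unchanged: (2, -2)
layer 4 (halt) idle — unchanged: (2, -2)
layer 5 (return_home) idle — unchanged: (2, -2)
layer 6 (grasp) active — suppresses: (-2, 1)
→ actuator (-2, 1)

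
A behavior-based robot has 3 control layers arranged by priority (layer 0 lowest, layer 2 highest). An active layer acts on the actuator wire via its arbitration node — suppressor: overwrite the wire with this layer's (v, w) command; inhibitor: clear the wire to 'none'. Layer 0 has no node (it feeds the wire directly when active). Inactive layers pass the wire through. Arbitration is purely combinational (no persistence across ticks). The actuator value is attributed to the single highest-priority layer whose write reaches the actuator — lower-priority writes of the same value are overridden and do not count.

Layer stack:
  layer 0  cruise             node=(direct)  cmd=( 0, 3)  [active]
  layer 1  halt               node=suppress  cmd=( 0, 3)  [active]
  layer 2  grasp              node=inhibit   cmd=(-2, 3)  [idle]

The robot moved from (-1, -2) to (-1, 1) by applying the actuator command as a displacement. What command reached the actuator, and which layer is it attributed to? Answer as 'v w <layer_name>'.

displacement = (-1, 1) − (-1, -2) = (0, 3)
layer 0 (cruise) active — direct: (0, 3)
layer 1 (halt) active — suppresses: (0, 3)
layer 2 (grasp) idle — unchanged: (0, 3)
→ actuator (0, 3) — from layer 1 (halt)

0 3 halt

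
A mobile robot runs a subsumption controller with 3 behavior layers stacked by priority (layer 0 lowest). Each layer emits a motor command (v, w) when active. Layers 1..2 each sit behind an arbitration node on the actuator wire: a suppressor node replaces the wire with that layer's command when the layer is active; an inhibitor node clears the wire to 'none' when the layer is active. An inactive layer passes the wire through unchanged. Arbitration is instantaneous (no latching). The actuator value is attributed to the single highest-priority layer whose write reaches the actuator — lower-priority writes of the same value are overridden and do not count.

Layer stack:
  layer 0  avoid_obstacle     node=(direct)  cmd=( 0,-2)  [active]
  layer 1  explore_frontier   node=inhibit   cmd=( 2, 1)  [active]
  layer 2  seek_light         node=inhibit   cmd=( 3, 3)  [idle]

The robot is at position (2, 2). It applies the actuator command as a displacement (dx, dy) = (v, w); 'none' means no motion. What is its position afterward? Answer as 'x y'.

2 2

L0 avoid_obstacle: active, feeds wire = (0, -2)
L1 explore_frontier: active, inhibitor → wire = none
L2 seek_light: idle → wire stays none
actuator = none
position: (2, 2) + none = (2, 2)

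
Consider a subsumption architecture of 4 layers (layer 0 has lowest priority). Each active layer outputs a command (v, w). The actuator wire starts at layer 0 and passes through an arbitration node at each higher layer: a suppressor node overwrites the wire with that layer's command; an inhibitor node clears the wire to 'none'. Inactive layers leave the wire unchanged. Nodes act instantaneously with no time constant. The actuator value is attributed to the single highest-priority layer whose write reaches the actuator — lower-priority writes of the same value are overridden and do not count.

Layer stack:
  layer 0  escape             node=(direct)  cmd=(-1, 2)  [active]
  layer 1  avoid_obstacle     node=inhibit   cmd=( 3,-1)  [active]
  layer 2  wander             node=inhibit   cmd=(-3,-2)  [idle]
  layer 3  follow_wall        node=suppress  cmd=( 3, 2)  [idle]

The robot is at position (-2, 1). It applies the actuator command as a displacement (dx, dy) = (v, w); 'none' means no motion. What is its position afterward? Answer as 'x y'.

layer 0 (escape) active — direct: (-1, 2)
layer 1 (avoid_obstacle) active — inhibits: none
layer 2 (wander) idle — unchanged: none
layer 3 (follow_wall) idle — unchanged: none
→ actuator none
position: (-2, 1) + none = (-2, 1)

-2 1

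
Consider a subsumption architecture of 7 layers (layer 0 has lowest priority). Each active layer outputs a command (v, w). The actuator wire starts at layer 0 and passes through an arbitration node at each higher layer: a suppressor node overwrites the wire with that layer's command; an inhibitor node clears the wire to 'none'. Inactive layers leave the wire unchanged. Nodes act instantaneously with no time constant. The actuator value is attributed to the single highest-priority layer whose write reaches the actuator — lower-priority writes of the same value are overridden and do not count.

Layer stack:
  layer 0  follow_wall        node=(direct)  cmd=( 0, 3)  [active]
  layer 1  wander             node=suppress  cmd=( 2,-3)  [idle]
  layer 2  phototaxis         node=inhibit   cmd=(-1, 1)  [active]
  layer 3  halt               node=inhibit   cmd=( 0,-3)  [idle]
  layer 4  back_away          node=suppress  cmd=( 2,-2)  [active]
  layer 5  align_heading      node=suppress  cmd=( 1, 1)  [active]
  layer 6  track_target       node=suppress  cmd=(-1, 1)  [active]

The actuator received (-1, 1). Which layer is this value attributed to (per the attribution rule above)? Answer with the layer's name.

track_target

[0] follow_wall on; wire := (0, 3)
[1] wander off; pass (0, 3)
[2] phototaxis on (inhibit); wire := none
[3] halt off; pass none
[4] back_away on (suppress); wire := (2, -2)
[5] align_heading on (suppress); wire := (1, 1)
[6] track_target on (suppress); wire := (-1, 1)
output (-1, 1)
last writer: layer 6 = track_target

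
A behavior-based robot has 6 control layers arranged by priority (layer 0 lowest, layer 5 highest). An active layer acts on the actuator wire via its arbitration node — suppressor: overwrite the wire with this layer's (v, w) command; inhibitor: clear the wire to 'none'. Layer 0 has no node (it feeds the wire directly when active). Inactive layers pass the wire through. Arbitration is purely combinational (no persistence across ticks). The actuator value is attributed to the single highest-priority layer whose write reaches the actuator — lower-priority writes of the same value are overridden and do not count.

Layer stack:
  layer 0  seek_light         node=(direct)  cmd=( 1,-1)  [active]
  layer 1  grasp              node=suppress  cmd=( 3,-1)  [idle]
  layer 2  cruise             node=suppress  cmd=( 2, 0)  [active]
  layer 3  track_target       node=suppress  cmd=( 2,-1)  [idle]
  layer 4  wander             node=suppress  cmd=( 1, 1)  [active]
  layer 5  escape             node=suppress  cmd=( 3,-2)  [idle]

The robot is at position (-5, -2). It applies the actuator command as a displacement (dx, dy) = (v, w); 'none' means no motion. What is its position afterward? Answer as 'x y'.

-4 -1

[0] seek_light on; wire := (1, -1)
[1] grasp off; pass (1, -1)
[2] cruise on (suppress); wire := (2, 0)
[3] track_target off; pass (2, 0)
[4] wander on (suppress); wire := (1, 1)
[5] escape off; pass (1, 1)
output (1, 1)
position: (-5, -2) + (1, 1) = (-4, -1)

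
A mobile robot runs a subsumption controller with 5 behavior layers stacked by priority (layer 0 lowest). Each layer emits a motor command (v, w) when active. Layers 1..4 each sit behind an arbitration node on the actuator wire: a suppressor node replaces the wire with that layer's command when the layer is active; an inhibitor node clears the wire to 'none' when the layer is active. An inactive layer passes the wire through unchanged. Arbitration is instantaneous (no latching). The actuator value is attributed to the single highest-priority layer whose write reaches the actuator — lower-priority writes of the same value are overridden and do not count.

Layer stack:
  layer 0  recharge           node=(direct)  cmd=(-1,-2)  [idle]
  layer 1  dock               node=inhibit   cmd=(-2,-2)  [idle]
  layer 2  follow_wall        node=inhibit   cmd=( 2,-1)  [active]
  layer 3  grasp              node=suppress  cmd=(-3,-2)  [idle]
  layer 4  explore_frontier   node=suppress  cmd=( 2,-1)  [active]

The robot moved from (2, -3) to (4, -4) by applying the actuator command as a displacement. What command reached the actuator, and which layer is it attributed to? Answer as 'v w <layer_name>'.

displacement = (4, -4) − (2, -3) = (2, -1)
layer 0 (recharge) idle — none
layer 1 (dock) idle — unchanged: none
layer 2 (follow_wall) active — inhibits: none
layer 3 (grasp) idle — unchanged: none
layer 4 (explore_frontier) active — suppresses: (2, -1)
→ actuator (2, -1) — from layer 4 (explore_frontier)

2 -1 explore_frontier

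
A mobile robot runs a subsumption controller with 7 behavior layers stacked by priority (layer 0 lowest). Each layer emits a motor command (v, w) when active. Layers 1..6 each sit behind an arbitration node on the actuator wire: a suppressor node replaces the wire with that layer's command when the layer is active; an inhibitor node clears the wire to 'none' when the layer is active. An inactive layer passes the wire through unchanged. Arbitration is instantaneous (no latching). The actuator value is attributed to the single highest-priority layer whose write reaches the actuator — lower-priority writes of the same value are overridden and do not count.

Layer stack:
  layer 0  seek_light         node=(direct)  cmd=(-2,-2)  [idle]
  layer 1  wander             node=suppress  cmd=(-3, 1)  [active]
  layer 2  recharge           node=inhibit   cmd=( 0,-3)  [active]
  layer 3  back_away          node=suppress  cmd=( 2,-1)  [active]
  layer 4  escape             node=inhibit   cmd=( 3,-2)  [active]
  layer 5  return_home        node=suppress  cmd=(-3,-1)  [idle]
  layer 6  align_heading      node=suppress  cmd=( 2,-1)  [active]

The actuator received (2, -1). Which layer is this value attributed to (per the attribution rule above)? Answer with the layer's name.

align_heading

L0 seek_light: idle → wire = none
L1 wander: active, suppressor → wire = (-3, 1)
L2 recharge: active, inhibitor → wire = none
L3 back_away: active, suppressor → wire = (2, -1)
L4 escape: active, inhibitor → wire = none
L5 return_home: idle → wire stays none
L6 align_heading: active, suppressor → wire = (2, -1)
actuator = (2, -1)
last writer: layer 6 = align_heading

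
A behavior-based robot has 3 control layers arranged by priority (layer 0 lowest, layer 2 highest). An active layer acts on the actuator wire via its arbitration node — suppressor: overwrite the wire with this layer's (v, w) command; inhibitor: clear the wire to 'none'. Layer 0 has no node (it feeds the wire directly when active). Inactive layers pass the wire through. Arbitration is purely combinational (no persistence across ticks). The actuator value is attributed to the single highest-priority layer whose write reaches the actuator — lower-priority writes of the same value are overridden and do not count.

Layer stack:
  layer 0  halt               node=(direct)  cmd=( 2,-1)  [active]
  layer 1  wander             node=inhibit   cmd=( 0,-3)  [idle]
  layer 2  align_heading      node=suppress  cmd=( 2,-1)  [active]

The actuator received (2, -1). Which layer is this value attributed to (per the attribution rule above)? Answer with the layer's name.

align_heading

[0] halt on; wire := (2, -1)
[1] wander off; pass (2, -1)
[2] align_heading on (suppress); wire := (2, -1)
output (2, -1)
last writer: layer 2 = align_heading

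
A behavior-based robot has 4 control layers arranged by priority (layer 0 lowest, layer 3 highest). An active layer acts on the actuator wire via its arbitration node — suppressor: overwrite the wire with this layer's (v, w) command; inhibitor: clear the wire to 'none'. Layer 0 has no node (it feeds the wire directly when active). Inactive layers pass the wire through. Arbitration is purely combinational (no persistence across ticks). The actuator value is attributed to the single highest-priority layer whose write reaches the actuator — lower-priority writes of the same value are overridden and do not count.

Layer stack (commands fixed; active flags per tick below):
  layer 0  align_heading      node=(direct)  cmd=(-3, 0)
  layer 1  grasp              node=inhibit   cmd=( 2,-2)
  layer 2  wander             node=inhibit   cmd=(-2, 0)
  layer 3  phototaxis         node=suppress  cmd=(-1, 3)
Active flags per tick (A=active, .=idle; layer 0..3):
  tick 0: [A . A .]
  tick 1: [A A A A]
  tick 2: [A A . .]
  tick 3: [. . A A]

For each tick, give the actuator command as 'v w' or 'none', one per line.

none
-1 3
none
-1 3

tick 0:
  layer 0 (align_heading) active — direct: (-3, 0)
  layer 1 (grasp) idle — unchanged: (-3, 0)
  layer 2 (wander) active — inhibits: none
  layer 3 (phototaxis) idle — unchanged: none
  → actuator none
tick 1:
  layer 0 (align_heading) active — direct: (-3, 0)
  layer 1 (grasp) active — inhibits: none
  layer 2 (wander) active — inhibits: none
  layer 3 (phototaxis) active — suppresses: (-1, 3)
  → actuator (-1, 3)
tick 2:
  layer 0 (align_heading) active — direct: (-3, 0)
  layer 1 (grasp) active — inhibits: none
  layer 2 (wander) idle — unchanged: none
  layer 3 (phototaxis) idle — unchanged: none
  → actuator none
tick 3:
  layer 0 (align_heading) idle — none
  layer 1 (grasp) idle — unchanged: none
  layer 2 (wander) active — inhibits: none
  layer 3 (phototaxis) active — suppresses: (-1, 3)
  → actuator (-1, 3)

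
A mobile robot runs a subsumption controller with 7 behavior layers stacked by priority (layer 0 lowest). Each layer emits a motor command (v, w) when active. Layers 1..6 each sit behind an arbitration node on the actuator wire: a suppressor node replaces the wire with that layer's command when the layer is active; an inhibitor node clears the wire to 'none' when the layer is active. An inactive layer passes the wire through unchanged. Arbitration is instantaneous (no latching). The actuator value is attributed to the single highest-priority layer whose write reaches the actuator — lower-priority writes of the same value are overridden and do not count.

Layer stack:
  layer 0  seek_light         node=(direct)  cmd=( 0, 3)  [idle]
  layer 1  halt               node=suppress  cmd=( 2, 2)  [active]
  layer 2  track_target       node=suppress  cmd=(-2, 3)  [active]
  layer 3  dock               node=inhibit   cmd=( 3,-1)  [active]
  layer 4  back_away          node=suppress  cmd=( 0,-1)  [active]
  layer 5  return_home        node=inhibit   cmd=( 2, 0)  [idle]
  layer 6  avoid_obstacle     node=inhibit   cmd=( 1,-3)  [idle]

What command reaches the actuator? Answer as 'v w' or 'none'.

[0] seek_light off; wire := none
[1] halt on (suppress); wire := (2, 2)
[2] track_target on (suppress); wire := (-2, 3)
[3] dock on (inhibit); wire := none
[4] back_away on (suppress); wire := (0, -1)
[5] return_home off; pass (0, -1)
[6] avoid_obstacle off; pass (0, -1)
output (0, -1)

0 -1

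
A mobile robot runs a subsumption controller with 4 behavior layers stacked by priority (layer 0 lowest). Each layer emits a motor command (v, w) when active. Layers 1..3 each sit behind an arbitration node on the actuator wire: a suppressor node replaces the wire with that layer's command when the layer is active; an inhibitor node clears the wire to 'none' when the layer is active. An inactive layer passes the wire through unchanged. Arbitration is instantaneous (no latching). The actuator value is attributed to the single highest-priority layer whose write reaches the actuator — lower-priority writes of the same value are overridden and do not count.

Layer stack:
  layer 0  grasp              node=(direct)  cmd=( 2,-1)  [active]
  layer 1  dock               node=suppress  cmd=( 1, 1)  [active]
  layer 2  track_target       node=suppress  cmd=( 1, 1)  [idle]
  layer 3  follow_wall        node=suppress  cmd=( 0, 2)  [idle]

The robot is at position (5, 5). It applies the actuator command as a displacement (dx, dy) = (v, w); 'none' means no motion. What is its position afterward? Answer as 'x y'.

6 6

[0] grasp on; wire := (2, -1)
[1] dock on (suppress); wire := (1, 1)
[2] track_target off; pass (1, 1)
[3] follow_wall off; pass (1, 1)
output (1, 1)
position: (5, 5) + (1, 1) = (6, 6)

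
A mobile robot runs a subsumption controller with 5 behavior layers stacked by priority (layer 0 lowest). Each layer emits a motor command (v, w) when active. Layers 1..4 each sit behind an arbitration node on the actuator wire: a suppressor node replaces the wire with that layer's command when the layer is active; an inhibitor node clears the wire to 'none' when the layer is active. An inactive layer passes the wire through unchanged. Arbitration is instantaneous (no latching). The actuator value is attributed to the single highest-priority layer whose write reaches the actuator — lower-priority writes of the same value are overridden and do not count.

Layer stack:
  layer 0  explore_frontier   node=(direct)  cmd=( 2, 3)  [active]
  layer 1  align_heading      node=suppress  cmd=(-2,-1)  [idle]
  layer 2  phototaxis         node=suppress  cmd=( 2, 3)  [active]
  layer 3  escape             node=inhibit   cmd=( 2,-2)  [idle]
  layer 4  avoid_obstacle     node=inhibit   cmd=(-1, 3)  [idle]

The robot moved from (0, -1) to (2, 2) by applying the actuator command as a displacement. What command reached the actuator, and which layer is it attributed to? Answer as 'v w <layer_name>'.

displacement = (2, 2) − (0, -1) = (2, 3)
L0 explore_frontier: active, feeds wire = (2, 3)
L1 align_heading: idle → wire stays (2, 3)
L2 phototaxis: active, suppressor → wire = (2, 3)
L3 escape: idle → wire stays (2, 3)
L4 avoid_obstacle: idle → wire stays (2, 3)
actuator = (2, 3) — from layer 2 (phototaxis)

2 3 phototaxis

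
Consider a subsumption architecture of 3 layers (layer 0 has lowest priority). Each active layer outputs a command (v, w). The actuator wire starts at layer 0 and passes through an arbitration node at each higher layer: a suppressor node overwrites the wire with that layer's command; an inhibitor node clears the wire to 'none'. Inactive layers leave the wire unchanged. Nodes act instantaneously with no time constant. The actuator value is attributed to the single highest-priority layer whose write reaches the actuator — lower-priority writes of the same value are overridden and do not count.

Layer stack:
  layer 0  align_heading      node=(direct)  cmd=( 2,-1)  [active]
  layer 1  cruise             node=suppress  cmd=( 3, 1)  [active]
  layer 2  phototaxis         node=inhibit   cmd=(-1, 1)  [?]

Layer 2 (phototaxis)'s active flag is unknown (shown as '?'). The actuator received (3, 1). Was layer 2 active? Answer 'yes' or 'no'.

no

If layer 2 is active=yes:
  actuator would be none
If layer 2 is active=no:
  actuator would be (3, 1)
Observed (3, 1), so layer 2 was idle.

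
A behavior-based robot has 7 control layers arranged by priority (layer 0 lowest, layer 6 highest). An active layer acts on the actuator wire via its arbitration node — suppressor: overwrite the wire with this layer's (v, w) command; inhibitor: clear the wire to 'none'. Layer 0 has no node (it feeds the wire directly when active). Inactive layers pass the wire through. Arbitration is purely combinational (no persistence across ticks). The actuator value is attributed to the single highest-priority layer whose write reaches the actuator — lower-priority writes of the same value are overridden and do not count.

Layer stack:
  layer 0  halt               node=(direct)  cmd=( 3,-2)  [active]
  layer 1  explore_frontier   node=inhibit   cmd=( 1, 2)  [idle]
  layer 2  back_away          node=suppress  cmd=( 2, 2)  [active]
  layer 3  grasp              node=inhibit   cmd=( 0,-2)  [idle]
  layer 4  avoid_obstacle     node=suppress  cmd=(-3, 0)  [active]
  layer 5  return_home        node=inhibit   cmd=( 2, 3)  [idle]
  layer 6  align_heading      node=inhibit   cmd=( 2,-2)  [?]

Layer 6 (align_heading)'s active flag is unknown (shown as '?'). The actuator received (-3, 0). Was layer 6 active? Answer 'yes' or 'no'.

no

If layer 6 is active=yes:
  actuator would be none
If layer 6 is active=no:
  actuator would be (-3, 0)
Observed (-3, 0), so layer 6 was idle.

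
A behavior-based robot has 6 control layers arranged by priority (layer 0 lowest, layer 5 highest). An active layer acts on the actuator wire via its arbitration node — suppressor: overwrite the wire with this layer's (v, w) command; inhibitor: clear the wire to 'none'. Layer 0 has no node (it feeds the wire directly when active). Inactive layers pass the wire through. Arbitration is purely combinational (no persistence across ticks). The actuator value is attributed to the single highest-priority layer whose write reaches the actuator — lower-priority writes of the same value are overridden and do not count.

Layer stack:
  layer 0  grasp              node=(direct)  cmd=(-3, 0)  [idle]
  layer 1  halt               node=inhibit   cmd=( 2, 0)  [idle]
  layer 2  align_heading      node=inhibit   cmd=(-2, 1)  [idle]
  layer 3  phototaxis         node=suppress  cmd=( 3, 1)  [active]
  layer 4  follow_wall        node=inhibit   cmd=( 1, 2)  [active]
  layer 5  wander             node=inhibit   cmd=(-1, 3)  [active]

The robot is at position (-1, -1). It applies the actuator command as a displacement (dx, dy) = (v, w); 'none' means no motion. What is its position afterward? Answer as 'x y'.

[0] grasp off; wire := none
[1] halt off; pass none
[2] align_heading off; pass none
[3] phototaxis on (suppress); wire := (3, 1)
[4] follow_wall on (inhibit); wire := none
[5] wander on (inhibit); wire := none
output none
position: (-1, -1) + none = (-1, -1)

-1 -1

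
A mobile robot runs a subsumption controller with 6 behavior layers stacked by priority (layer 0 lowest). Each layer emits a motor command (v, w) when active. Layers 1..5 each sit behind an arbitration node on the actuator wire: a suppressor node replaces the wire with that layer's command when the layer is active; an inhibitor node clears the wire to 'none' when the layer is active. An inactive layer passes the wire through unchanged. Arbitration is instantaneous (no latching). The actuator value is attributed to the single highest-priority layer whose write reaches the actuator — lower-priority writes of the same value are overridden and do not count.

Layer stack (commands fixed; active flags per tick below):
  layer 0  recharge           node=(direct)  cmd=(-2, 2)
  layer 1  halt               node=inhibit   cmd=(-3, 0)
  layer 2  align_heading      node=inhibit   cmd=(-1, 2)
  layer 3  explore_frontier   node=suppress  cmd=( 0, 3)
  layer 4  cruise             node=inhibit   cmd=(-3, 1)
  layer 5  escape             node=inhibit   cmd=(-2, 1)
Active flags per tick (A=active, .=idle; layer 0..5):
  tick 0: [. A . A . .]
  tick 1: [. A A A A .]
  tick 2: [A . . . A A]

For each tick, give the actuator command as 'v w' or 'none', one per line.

0 3
none
none

tick 0:
  layer 0 (recharge) idle — none
  layer 1 (halt) active — inhibits: none
  layer 2 (align_heading) idle — unchanged: none
  layer 3 (explore_frontier) active — suppresses: (0, 3)
  layer 4 (cruise) idle — unchanged: (0, 3)
  layer 5 (escape) idle — unchanged: (0, 3)
  → actuator (0, 3)
tick 1:
  layer 0 (recharge) idle — none
  layer 1 (halt) active — inhibits: none
  layer 2 (align_heading) active — inhibits: none
  layer 3 (explore_frontier) active — suppresses: (0, 3)
  layer 4 (cruise) active — inhibits: none
  layer 5 (escape) idle — unchanged: none
  → actuator none
tick 2:
  layer 0 (recharge) active — direct: (-2, 2)
  layer 1 (halt) idle — unchanged: (-2, 2)
  layer 2 (align_heading) idle — unchanged: (-2, 2)
  layer 3 (explore_frontier) idle — unchanged: (-2, 2)
  layer 4 (cruise) active — inhibits: none
  layer 5 (escape) active — inhibits: none
  → actuator none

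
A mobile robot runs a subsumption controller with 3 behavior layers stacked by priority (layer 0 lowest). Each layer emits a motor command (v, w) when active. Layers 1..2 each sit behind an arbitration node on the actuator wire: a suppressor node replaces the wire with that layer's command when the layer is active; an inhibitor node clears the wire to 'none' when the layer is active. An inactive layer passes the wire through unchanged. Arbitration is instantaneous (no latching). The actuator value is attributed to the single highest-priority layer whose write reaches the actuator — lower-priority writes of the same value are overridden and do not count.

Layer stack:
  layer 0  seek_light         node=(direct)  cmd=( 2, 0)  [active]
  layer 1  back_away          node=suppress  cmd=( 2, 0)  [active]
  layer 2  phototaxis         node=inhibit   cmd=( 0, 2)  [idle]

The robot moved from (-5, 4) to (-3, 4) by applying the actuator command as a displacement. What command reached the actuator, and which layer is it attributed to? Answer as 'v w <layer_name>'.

displacement = (-3, 4) − (-5, 4) = (2, 0)
L0 seek_light: active, feeds wire = (2, 0)
L1 back_away: active, suppressor → wire = (2, 0)
L2 phototaxis: idle → wire stays (2, 0)
actuator = (2, 0) — from layer 1 (back_away)

2 0 back_away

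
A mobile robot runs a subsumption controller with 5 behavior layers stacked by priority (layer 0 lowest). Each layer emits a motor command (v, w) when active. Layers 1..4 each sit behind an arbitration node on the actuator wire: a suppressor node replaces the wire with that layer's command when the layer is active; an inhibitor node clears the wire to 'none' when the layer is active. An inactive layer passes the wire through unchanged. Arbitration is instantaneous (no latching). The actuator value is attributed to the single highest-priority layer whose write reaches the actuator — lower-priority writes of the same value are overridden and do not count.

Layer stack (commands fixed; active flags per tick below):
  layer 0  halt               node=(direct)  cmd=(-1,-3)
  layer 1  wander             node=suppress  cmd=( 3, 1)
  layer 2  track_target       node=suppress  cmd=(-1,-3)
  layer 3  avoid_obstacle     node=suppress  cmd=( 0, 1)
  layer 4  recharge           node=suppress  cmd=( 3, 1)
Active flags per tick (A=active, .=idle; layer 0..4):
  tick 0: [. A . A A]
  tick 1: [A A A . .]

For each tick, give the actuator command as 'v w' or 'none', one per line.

3 1
-1 -3

tick 0:
  [0] halt off; wire := none
  [1] wander on (suppress); wire := (3, 1)
  [2] track_target off; pass (3, 1)
  [3] avoid_obstacle on (suppress); wire := (0, 1)
  [4] recharge on (suppress); wire := (3, 1)
  output (3, 1)
tick 1:
  [0] halt on; wire := (-1, -3)
  [1] wander on (suppress); wire := (3, 1)
  [2] track_target on (suppress); wire := (-1, -3)
  [3] avoid_obstacle off; pass (-1, -3)
  [4] recharge off; pass (-1, -3)
  output (-1, -3)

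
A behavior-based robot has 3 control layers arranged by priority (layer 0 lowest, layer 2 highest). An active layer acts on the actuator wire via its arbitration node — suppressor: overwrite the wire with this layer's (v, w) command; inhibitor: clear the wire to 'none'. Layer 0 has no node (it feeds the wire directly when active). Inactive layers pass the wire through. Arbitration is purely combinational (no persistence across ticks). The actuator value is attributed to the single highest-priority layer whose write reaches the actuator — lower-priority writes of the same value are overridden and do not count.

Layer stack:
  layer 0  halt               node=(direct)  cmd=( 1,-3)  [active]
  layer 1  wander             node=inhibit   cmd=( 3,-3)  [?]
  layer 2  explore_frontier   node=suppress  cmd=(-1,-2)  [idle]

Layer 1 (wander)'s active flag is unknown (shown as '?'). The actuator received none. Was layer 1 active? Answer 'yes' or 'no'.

yes

If layer 1 is active=yes:
  actuator would be none
If layer 1 is active=no:
  actuator would be (1, -3)
Observed none, so layer 1 was active.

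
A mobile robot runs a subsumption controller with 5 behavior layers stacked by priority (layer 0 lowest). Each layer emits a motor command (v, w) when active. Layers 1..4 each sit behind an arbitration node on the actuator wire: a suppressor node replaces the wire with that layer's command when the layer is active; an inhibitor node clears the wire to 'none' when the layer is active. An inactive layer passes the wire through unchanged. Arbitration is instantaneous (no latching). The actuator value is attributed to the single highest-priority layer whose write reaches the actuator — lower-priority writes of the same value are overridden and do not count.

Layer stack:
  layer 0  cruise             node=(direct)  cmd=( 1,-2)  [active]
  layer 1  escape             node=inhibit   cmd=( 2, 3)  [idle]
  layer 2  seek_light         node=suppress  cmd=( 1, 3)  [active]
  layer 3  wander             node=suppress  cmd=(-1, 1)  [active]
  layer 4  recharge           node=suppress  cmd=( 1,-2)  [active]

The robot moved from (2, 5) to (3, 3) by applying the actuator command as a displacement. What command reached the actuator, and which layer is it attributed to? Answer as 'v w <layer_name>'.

displacement = (3, 3) − (2, 5) = (1, -2)
[0] cruise on; wire := (1, -2)
[1] escape off; pass (1, -2)
[2] seek_light on (suppress); wire := (1, 3)
[3] wander on (suppress); wire := (-1, 1)
[4] recharge on (suppress); wire := (1, -2)
output (1, -2) — from layer 4 (recharge)

1 -2 recharge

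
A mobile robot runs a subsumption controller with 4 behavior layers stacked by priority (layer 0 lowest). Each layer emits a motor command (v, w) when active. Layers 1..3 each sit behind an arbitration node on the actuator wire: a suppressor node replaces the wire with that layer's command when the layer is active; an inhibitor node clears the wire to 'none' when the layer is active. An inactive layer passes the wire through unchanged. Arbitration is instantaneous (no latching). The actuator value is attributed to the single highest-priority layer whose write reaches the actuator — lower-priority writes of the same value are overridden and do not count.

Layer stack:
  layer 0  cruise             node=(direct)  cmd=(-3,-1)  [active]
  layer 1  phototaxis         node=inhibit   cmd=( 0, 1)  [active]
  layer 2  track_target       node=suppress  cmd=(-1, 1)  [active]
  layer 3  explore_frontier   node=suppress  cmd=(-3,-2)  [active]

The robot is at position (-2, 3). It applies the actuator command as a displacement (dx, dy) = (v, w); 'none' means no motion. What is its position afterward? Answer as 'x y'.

layer 0 (cruise) active — direct: (-3, -1)
layer 1 (phototaxis) active — inhibits: none
layer 2 (track_target) active — suppresses: (-1, 1)
layer 3 (explore_frontier) active — suppresses: (-3, -2)
→ actuator (-3, -2)
position: (-2, 3) + (-3, -2) = (-5, 1)

-5 1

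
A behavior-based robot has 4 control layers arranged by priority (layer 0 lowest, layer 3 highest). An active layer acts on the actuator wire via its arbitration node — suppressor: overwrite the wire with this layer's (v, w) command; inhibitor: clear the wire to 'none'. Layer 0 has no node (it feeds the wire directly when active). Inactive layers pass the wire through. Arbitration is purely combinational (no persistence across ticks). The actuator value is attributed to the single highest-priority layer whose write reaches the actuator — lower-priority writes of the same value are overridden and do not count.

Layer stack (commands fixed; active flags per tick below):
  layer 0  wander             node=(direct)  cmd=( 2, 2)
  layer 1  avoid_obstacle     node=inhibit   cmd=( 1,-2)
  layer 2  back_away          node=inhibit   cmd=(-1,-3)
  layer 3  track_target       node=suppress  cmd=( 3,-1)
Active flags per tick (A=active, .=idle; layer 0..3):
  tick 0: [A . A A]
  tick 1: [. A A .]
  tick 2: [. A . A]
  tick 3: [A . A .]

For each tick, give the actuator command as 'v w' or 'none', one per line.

tick 0:
  [0] wander on; wire := (2, 2)
  [1] avoid_obstacle off; pass (2, 2)
  [2] back_away on (inhibit); wire := none
  [3] track_target on (suppress); wire := (3, -1)
  output (3, -1)
tick 1:
  [0] wander off; wire := none
  [1] avoid_obstacle on (inhibit); wire := none
  [2] back_away on (inhibit); wire := none
  [3] track_target off; pass none
  output none
tick 2:
  [0] wander off; wire := none
  [1] avoid_obstacle on (inhibit); wire := none
  [2] back_away off; pass none
  [3] track_target on (suppress); wire := (3, -1)
  output (3, -1)
tick 3:
  [0] wander on; wire := (2, 2)
  [1] avoid_obstacle off; pass (2, 2)
  [2] back_away on (inhibit); wire := none
  [3] track_target off; pass none
  output none

3 -1
none
3 -1
none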